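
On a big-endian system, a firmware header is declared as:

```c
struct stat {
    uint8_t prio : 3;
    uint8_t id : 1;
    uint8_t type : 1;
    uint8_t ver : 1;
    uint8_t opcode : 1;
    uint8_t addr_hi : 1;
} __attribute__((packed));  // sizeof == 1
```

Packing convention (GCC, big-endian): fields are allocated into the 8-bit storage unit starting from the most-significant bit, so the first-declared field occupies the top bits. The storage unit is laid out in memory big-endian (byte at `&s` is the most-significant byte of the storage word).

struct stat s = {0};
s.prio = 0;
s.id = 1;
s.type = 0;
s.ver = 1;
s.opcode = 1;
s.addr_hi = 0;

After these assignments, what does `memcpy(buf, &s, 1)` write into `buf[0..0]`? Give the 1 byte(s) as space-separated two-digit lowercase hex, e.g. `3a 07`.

prio (3b) val=0 bits=0x0 at bit 5: 0x00
id (1b) val=1 bits=0x1 at bit 4: 0x10
type (1b) val=0 bits=0x0 at bit 3: 0x10
ver (1b) val=1 bits=0x1 at bit 2: 0x14
opcode (1b) val=1 bits=0x1 at bit 1: 0x16
addr_hi (1b) val=0 bits=0x0 at bit 0: 0x16
word = 0x16 → big-endian bytes:
  [0]=0x16

16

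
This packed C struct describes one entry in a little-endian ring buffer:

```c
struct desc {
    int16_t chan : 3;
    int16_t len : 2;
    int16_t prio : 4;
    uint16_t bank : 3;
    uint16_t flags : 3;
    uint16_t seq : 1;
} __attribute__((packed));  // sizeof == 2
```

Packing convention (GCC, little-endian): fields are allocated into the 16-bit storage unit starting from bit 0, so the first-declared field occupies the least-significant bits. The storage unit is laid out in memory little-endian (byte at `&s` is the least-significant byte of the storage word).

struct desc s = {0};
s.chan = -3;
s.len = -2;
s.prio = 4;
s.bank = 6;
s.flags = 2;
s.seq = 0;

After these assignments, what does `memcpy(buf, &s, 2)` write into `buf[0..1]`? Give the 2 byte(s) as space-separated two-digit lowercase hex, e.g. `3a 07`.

95 2c

[0+:3] chan=-3 & 0x7 = 0x5; word=0x0005
[3+:2] len=-2 & 0x3 = 0x2; word=0x0015
[5+:4] prio=4 & 0xf = 0x4; word=0x0095
[9+:3] bank=6 & 0x7 = 0x6; word=0x0c95
[12+:3] flags=2 & 0x7 = 0x2; word=0x2c95
[15+:1] seq=0 & 0x1 = 0x0; word=0x2c95
word = 0x2c95 → little-endian bytes:
  [0]=0x95  [1]=0x2c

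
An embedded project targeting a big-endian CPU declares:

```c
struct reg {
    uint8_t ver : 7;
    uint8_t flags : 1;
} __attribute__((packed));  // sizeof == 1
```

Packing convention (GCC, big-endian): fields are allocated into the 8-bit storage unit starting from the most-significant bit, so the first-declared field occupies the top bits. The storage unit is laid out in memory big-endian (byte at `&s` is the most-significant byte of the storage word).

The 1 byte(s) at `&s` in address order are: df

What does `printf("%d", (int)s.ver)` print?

[0]=0xdf (big-endian) → word 0xdf
ver [1+:7] = (word>>1) & 0x7f = 111  ←
flags [0+:1] = (word>>0) & 0x1 = 1

111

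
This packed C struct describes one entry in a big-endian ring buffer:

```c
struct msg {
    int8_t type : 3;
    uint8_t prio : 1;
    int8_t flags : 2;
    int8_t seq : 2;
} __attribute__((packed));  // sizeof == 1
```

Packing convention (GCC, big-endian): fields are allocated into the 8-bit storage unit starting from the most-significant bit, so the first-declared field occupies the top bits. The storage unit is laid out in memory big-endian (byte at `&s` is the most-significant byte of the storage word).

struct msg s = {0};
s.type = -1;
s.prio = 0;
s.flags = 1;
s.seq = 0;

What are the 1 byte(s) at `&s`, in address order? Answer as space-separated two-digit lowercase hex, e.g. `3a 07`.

e4

type (3b) val=-1 bits=0x7 at bit 5: 0xe0
prio (1b) val=0 bits=0x0 at bit 4: 0xe0
flags (2b) val=1 bits=0x1 at bit 2: 0xe4
seq (2b) val=0 bits=0x0 at bit 0: 0xe4
word = 0xe4 → big-endian bytes:
  [0]=0xe4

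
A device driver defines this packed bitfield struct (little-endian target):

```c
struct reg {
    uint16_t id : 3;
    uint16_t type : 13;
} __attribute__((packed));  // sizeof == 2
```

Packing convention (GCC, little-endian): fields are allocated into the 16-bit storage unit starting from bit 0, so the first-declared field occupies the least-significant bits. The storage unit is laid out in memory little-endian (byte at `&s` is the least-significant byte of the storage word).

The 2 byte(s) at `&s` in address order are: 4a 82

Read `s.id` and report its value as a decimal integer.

[0]=0x4a [1]=0x82 (little-endian) → word 0x824a
id [0+:3] = (word>>0) & 0x7 = 2  ←
type [3+:13] = (word>>3) & 0x1fff = 4169

2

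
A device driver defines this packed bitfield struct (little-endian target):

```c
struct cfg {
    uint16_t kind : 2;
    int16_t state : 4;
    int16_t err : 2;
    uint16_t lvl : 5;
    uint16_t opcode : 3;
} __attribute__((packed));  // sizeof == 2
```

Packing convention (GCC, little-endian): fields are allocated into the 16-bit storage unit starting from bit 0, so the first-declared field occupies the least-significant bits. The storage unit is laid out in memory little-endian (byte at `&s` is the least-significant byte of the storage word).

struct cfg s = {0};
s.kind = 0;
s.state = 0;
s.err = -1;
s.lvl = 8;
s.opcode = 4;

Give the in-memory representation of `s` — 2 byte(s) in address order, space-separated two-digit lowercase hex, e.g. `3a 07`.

c0 88

kind (2b) val=0 bits=0x0 at bit 0: 0x0000
state (4b) val=0 bits=0x0 at bit 2: 0x0000
err (2b) val=-1 bits=0x3 at bit 6: 0x00c0
lvl (5b) val=8 bits=0x8 at bit 8: 0x08c0
opcode (3b) val=4 bits=0x4 at bit 13: 0x88c0
word = 0x88c0 → little-endian bytes:
  [0]=0xc0  [1]=0x88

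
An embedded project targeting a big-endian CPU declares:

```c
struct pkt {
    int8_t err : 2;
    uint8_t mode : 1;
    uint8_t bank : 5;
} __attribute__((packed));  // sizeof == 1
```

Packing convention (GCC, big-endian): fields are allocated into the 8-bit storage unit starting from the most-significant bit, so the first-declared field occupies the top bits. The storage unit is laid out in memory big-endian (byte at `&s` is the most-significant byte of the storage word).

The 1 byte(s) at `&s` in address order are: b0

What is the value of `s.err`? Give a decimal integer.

-2

[0]=0xb0 (big-endian) → word 0xb0
err [6+:2] = (word>>6) & 0x3 = 2  ←
mode [5+:1] = (word>>5) & 0x1 = 1
bank [0+:5] = (word>>0) & 0x1f = 16
err signed 2b, MSB=1: 2 - 4 = -2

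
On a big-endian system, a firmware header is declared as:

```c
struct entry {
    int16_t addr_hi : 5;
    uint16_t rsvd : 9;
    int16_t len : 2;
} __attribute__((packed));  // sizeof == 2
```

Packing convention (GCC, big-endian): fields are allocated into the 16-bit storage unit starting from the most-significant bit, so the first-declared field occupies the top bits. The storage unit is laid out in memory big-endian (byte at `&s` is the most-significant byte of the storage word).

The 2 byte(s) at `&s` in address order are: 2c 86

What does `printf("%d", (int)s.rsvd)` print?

[0]=0x2c [1]=0x86 (big-endian) → word 0x2c86
addr_hi [11+:5] = (word>>11) & 0x1f = 5
rsvd [2+:9] = (word>>2) & 0x1ff = 289  ←
len [0+:2] = (word>>0) & 0x3 = 2

289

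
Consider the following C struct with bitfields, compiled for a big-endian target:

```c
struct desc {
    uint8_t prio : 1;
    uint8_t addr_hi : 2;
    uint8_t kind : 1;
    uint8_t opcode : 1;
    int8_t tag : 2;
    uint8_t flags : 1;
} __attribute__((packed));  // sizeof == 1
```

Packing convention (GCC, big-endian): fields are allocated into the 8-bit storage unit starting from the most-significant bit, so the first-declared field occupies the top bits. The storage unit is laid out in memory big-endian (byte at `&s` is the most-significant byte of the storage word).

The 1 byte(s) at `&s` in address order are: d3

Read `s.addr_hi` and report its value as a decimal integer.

2

[0]=0xd3 (big-endian) → word 0xd3
prio:1 @ bit 7 → (0xd3>>7)&0x1 = 0x1
addr_hi:2 @ bit 5 → (0xd3>>5)&0x3 = 0x2  ←
kind:1 @ bit 4 → (0xd3>>4)&0x1 = 0x1
opcode:1 @ bit 3 → (0xd3>>3)&0x1 = 0x0
tag:2 @ bit 1 → (0xd3>>1)&0x3 = 0x1
flags:1 @ bit 0 → (0xd3>>0)&0x1 = 0x1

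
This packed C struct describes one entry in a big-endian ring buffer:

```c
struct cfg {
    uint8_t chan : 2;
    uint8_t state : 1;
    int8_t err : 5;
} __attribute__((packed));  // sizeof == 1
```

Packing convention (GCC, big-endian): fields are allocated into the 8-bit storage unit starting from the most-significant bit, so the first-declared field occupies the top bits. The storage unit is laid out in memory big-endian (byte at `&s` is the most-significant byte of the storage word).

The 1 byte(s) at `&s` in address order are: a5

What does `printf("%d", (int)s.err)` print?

[0]=0xa5 (big-endian) → word 0xa5
chan [6+:2] = (word>>6) & 0x3 = 2
state [5+:1] = (word>>5) & 0x1 = 1
err [0+:5] = (word>>0) & 0x1f = 5  ←
err signed 5b, MSB=0: value = 5

5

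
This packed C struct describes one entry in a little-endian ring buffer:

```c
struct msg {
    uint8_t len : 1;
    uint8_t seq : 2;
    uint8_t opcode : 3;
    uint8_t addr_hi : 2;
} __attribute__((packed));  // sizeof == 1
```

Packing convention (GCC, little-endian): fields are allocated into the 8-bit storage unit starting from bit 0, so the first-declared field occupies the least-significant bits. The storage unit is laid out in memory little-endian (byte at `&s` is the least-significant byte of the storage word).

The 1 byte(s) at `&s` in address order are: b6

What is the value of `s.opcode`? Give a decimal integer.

6

[0]=0xb6 (little-endian) → word 0xb6
len [0+:1] = (word>>0) & 0x1 = 0
seq [1+:2] = (word>>1) & 0x3 = 3
opcode [3+:3] = (word>>3) & 0x7 = 6  ←
addr_hi [6+:2] = (word>>6) & 0x3 = 2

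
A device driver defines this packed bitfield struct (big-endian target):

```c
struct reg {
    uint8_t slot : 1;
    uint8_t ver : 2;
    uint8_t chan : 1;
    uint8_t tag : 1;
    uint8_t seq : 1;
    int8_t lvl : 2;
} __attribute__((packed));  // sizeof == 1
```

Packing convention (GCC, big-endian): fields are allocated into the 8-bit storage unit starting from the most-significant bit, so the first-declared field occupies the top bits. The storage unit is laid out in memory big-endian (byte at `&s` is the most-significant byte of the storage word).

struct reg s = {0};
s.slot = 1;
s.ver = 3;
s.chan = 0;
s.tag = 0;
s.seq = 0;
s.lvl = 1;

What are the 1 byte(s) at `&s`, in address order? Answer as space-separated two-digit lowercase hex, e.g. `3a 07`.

[7+:1] slot=1 & 0x1 = 0x1; word=0x80
[5+:2] ver=3 & 0x3 = 0x3; word=0xe0
[4+:1] chan=0 & 0x1 = 0x0; word=0xe0
[3+:1] tag=0 & 0x1 = 0x0; word=0xe0
[2+:1] seq=0 & 0x1 = 0x0; word=0xe0
[0+:2] lvl=1 & 0x3 = 0x1; word=0xe1
word = 0xe1 → big-endian bytes:
  [0]=0xe1

e1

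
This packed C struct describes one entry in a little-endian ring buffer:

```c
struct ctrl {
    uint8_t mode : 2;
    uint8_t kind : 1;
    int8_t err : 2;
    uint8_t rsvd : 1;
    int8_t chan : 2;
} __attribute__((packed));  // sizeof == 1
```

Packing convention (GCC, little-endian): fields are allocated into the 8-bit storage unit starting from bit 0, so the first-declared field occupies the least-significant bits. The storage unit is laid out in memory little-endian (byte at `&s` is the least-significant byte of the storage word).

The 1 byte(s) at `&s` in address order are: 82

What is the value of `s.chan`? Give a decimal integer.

[0]=0x82 (little-endian) → word 0x82
mode:2 @ bit 0 → (0x82>>0)&0x3 = 0x2
kind:1 @ bit 2 → (0x82>>2)&0x1 = 0x0
err:2 @ bit 3 → (0x82>>3)&0x3 = 0x0
rsvd:1 @ bit 5 → (0x82>>5)&0x1 = 0x0
chan:2 @ bit 6 → (0x82>>6)&0x3 = 0x2  ←
chan signed 2b, MSB=1: 2 - 4 = -2

-2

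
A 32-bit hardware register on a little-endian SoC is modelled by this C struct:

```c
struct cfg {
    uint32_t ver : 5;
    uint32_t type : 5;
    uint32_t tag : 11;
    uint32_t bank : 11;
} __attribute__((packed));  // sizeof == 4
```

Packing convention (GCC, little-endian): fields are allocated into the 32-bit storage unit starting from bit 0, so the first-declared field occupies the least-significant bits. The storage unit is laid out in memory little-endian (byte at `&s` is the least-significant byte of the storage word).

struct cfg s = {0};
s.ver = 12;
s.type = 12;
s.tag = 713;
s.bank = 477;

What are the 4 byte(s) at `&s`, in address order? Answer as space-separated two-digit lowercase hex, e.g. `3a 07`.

8c 25 ab 3b

[0+:5] ver=12 & 0x1f = 0xc; word=0x0000000c
[5+:5] type=12 & 0x1f = 0xc; word=0x0000018c
[10+:11] tag=713 & 0x7ff = 0x2c9; word=0x000b258c
[21+:11] bank=477 & 0x7ff = 0x1dd; word=0x3bab258c
word = 0x3bab258c → little-endian bytes:
  [0]=0x8c  [1]=0x25  [2]=0xab  [3]=0x3b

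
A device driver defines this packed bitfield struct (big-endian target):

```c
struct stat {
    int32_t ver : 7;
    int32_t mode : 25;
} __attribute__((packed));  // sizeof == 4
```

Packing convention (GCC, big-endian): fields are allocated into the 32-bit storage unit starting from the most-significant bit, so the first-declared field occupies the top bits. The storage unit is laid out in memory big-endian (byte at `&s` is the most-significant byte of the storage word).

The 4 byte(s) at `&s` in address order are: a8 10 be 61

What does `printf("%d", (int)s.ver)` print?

[0]=0xa8 [1]=0x10 [2]=0xbe [3]=0x61 (big-endian) → word 0xa810be61
ver:7 @ bit 25 → (0xa810be61>>25)&0x7f = 0x54  ←
mode:25 @ bit 0 → (0xa810be61>>0)&0x1ffffff = 0x10be61
ver signed 7b, MSB=1: 84 - 128 = -44

-44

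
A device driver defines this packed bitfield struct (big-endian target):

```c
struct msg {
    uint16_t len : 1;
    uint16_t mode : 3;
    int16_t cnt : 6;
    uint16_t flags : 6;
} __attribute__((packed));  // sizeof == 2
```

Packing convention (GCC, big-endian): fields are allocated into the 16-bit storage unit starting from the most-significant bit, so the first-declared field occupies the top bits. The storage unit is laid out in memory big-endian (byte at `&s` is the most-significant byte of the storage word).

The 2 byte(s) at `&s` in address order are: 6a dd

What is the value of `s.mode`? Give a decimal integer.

6

[0]=0x6a [1]=0xdd (big-endian) → word 0x6add
len [15+:1] = (word>>15) & 0x1 = 0
mode [12+:3] = (word>>12) & 0x7 = 6  ←
cnt [6+:6] = (word>>6) & 0x3f = 43
flags [0+:6] = (word>>0) & 0x3f = 29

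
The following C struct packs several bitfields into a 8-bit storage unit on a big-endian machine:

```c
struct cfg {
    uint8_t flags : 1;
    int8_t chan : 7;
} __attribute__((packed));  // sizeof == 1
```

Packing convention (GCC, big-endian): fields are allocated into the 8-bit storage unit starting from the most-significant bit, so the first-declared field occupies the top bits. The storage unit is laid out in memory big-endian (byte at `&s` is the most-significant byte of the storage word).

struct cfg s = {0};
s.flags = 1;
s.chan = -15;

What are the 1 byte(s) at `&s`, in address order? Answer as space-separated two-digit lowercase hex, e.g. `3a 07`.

[7+:1] flags=1 & 0x1 = 0x1; word=0x80
[0+:7] chan=-15 & 0x7f = 0x71; word=0xf1
word = 0xf1 → big-endian bytes:
  [0]=0xf1

f1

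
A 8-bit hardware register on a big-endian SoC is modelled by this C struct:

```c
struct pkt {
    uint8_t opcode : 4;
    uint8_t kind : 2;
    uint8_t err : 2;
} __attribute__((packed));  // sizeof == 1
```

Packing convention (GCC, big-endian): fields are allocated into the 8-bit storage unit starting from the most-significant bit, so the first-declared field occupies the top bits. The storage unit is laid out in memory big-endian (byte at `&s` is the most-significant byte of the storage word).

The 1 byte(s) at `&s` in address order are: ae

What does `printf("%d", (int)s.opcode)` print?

10

[0]=0xae (big-endian) → word 0xae
opcode [4+:4] = (word>>4) & 0xf = 10  ←
kind [2+:2] = (word>>2) & 0x3 = 3
err [0+:2] = (word>>0) & 0x3 = 2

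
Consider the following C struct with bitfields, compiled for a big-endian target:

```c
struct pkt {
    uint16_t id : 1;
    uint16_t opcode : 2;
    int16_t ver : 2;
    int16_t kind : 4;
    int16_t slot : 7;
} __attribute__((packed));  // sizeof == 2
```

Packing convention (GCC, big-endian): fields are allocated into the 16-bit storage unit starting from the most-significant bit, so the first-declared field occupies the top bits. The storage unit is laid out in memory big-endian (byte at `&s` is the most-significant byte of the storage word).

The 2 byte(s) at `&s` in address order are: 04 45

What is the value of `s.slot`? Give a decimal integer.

[0]=0x04 [1]=0x45 (big-endian) → word 0x0445
id [15+:1] = (word>>15) & 0x1 = 0
opcode [13+:2] = (word>>13) & 0x3 = 0
ver [11+:2] = (word>>11) & 0x3 = 0
kind [7+:4] = (word>>7) & 0xf = 8
slot [0+:7] = (word>>0) & 0x7f = 69  ←
slot signed 7b, MSB=1: 69 - 128 = -59

-59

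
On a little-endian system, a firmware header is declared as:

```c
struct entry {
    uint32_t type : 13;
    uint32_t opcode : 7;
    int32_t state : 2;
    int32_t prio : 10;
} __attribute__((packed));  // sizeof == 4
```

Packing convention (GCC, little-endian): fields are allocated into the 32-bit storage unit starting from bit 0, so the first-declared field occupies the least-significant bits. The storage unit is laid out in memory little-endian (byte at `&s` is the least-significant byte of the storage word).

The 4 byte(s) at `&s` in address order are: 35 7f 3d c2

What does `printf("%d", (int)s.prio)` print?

-248

[0]=0x35 [1]=0x7f [2]=0x3d [3]=0xc2 (little-endian) → word 0xc23d7f35
type:13 @ bit 0 → (0xc23d7f35>>0)&0x1fff = 0x1f35
opcode:7 @ bit 13 → (0xc23d7f35>>13)&0x7f = 0x6b
state:2 @ bit 20 → (0xc23d7f35>>20)&0x3 = 0x3
prio:10 @ bit 22 → (0xc23d7f35>>22)&0x3ff = 0x308  ←
prio signed 10b, MSB=1: 776 - 1024 = -248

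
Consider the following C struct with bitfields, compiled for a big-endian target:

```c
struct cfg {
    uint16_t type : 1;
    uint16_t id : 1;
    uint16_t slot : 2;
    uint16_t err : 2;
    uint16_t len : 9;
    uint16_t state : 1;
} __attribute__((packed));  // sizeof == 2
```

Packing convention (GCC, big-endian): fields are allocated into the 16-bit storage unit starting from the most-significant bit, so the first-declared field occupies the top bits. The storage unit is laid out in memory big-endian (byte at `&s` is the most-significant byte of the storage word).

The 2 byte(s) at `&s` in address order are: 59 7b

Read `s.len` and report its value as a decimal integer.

[0]=0x59 [1]=0x7b (big-endian) → word 0x597b
type [15+:1] = (word>>15) & 0x1 = 0
id [14+:1] = (word>>14) & 0x1 = 1
slot [12+:2] = (word>>12) & 0x3 = 1
err [10+:2] = (word>>10) & 0x3 = 2
len [1+:9] = (word>>1) & 0x1ff = 189  ←
state [0+:1] = (word>>0) & 0x1 = 1

189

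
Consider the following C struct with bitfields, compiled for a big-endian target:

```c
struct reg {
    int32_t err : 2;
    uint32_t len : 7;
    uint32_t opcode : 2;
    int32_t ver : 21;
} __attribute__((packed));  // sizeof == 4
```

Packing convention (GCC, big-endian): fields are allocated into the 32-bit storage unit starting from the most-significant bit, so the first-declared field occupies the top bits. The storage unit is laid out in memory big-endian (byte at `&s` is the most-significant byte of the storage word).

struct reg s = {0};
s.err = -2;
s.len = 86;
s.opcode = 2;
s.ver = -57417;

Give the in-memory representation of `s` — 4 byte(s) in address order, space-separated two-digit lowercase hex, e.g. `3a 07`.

ab 5f 1f b7

err (2b) val=-2 bits=0x2 at bit 30: 0x80000000
len (7b) val=86 bits=0x56 at bit 23: 0xab000000
opcode (2b) val=2 bits=0x2 at bit 21: 0xab400000
ver (21b) val=-57417 bits=0x1f1fb7 at bit 0: 0xab5f1fb7
word = 0xab5f1fb7 → big-endian bytes:
  [0]=0xab  [1]=0x5f  [2]=0x1f  [3]=0xb7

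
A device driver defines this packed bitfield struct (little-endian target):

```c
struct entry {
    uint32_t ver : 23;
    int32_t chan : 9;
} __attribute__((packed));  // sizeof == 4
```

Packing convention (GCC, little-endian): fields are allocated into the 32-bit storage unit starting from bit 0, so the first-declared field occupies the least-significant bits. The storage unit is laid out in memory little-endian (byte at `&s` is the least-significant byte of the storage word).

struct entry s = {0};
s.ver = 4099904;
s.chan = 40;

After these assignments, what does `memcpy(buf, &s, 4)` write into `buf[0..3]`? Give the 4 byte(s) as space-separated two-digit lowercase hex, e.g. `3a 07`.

[0+:23] ver=4099904 & 0x7fffff = 0x3e8f40; word=0x003e8f40
[23+:9] chan=40 & 0x1ff = 0x28; word=0x143e8f40
word = 0x143e8f40 → little-endian bytes:
  [0]=0x40  [1]=0x8f  [2]=0x3e  [3]=0x14

40 8f 3e 14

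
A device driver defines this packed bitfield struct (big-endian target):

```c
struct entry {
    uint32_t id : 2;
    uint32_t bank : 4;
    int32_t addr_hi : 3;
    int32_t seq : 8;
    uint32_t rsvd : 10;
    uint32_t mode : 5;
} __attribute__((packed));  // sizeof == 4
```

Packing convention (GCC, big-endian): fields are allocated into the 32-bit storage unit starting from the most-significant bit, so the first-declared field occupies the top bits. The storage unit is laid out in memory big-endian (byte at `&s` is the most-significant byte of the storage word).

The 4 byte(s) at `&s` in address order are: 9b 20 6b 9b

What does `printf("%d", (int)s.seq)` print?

[0]=0x9b [1]=0x20 [2]=0x6b [3]=0x9b (big-endian) → word 0x9b206b9b
id [30+:2] = (word>>30) & 0x3 = 2
bank [26+:4] = (word>>26) & 0xf = 6
addr_hi [23+:3] = (word>>23) & 0x7 = 6
seq [15+:8] = (word>>15) & 0xff = 64  ←
rsvd [5+:10] = (word>>5) & 0x3ff = 860
mode [0+:5] = (word>>0) & 0x1f = 27
seq signed 8b, MSB=0: value = 64

64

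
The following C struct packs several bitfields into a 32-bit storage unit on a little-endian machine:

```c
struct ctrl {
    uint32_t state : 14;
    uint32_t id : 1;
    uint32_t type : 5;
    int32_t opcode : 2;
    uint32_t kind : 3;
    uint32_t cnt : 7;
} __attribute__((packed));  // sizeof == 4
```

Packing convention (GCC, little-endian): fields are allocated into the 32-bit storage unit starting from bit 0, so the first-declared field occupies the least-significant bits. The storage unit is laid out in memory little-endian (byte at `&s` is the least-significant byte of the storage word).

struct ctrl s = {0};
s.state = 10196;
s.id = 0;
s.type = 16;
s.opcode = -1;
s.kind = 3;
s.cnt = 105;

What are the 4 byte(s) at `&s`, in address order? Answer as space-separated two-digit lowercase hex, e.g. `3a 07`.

state (14b) val=10196 bits=0x27d4 at bit 0: 0x000027d4
id (1b) val=0 bits=0x0 at bit 14: 0x000027d4
type (5b) val=16 bits=0x10 at bit 15: 0x000827d4
opcode (2b) val=-1 bits=0x3 at bit 20: 0x003827d4
kind (3b) val=3 bits=0x3 at bit 22: 0x00f827d4
cnt (7b) val=105 bits=0x69 at bit 25: 0xd2f827d4
word = 0xd2f827d4 → little-endian bytes:
  [0]=0xd4  [1]=0x27  [2]=0xf8  [3]=0xd2

d4 27 f8 d2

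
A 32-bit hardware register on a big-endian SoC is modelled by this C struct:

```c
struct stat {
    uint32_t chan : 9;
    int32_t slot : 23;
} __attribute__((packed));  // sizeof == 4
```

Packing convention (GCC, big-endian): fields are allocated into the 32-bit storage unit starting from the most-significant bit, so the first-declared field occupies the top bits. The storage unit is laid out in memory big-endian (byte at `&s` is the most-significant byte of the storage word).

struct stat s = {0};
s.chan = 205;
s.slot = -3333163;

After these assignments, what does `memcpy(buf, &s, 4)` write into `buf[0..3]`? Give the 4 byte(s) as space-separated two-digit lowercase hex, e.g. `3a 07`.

chan:9 = 205 → 0xcd << 23 → word 0x66800000
slot:23 = -3333163 → 0x4d23d5 << 0 → word 0x66cd23d5
word = 0x66cd23d5 → big-endian bytes:
  [0]=0x66  [1]=0xcd  [2]=0x23  [3]=0xd5

66 cd 23 d5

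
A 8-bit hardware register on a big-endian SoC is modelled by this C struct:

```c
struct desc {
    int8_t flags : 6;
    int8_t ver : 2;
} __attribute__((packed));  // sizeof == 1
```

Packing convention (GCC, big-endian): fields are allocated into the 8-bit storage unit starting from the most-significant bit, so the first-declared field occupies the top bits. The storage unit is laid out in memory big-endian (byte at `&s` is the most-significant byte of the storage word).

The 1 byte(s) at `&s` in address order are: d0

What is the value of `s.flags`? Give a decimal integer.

-12

[0]=0xd0 (big-endian) → word 0xd0
flags:6 @ bit 2 → (0xd0>>2)&0x3f = 0x34  ←
ver:2 @ bit 0 → (0xd0>>0)&0x3 = 0x0
flags signed 6b, MSB=1: 52 - 64 = -12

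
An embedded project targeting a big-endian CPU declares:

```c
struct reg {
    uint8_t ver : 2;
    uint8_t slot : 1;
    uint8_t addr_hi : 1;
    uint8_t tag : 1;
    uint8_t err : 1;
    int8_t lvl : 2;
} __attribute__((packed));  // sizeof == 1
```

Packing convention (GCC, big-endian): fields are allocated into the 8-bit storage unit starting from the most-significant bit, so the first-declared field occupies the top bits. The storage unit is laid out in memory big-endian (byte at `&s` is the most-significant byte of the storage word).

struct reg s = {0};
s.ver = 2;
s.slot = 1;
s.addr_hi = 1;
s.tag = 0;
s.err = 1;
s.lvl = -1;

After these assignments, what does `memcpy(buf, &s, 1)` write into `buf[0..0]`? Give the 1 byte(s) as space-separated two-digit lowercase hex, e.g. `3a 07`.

ver (2b) val=2 bits=0x2 at bit 6: 0x80
slot (1b) val=1 bits=0x1 at bit 5: 0xa0
addr_hi (1b) val=1 bits=0x1 at bit 4: 0xb0
tag (1b) val=0 bits=0x0 at bit 3: 0xb0
err (1b) val=1 bits=0x1 at bit 2: 0xb4
lvl (2b) val=-1 bits=0x3 at bit 0: 0xb7
word = 0xb7 → big-endian bytes:
  [0]=0xb7

b7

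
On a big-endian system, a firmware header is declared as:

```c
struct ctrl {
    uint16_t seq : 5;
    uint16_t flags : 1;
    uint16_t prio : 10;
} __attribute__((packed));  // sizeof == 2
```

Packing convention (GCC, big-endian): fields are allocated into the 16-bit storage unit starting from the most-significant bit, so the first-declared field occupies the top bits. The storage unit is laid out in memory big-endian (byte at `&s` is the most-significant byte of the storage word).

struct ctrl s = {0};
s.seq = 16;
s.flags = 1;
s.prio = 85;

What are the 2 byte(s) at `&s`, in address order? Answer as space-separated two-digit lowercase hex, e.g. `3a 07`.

84 55

[11+:5] seq=16 & 0x1f = 0x10; word=0x8000
[10+:1] flags=1 & 0x1 = 0x1; word=0x8400
[0+:10] prio=85 & 0x3ff = 0x55; word=0x8455
word = 0x8455 → big-endian bytes:
  [0]=0x84  [1]=0x55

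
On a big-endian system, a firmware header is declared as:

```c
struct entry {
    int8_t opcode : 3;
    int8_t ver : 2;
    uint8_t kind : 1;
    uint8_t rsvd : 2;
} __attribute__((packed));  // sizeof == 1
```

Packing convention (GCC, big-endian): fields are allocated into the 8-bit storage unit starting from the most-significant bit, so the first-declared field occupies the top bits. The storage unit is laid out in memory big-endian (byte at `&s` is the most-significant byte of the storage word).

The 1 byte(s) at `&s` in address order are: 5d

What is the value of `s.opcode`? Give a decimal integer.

[0]=0x5d (big-endian) → word 0x5d
opcode:3 @ bit 5 → (0x5d>>5)&0x7 = 0x2  ←
ver:2 @ bit 3 → (0x5d>>3)&0x3 = 0x3
kind:1 @ bit 2 → (0x5d>>2)&0x1 = 0x1
rsvd:2 @ bit 0 → (0x5d>>0)&0x3 = 0x1
opcode signed 3b, MSB=0: value = 2

2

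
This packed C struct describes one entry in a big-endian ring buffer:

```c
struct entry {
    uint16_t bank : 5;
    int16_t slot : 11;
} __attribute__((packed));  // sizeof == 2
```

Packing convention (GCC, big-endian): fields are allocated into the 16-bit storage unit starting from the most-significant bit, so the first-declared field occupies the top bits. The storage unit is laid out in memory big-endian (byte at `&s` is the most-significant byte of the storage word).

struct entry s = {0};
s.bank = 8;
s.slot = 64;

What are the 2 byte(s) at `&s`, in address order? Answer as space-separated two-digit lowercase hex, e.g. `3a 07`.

40 40

[11+:5] bank=8 & 0x1f = 0x8; word=0x4000
[0+:11] slot=64 & 0x7ff = 0x40; word=0x4040
word = 0x4040 → big-endian bytes:
  [0]=0x40  [1]=0x40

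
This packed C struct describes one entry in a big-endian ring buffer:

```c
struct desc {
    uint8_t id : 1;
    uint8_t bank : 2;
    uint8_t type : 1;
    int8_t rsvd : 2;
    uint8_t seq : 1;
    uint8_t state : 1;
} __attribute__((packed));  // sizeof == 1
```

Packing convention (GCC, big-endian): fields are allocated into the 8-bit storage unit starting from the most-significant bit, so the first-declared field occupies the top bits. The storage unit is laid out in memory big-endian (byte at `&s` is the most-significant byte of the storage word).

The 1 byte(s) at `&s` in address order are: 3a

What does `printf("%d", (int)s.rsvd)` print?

[0]=0x3a (big-endian) → word 0x3a
id:1 @ bit 7 → (0x3a>>7)&0x1 = 0x0
bank:2 @ bit 5 → (0x3a>>5)&0x3 = 0x1
type:1 @ bit 4 → (0x3a>>4)&0x1 = 0x1
rsvd:2 @ bit 2 → (0x3a>>2)&0x3 = 0x2  ←
seq:1 @ bit 1 → (0x3a>>1)&0x1 = 0x1
state:1 @ bit 0 → (0x3a>>0)&0x1 = 0x0
rsvd signed 2b, MSB=1: 2 - 4 = -2

-2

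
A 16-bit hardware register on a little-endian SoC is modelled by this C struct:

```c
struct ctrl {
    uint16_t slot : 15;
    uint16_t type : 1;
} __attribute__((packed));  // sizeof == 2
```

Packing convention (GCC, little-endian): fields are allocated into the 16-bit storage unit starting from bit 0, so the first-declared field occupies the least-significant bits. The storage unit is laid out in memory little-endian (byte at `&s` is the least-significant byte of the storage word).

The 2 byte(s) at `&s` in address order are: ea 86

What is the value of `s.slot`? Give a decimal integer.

[0]=0xea [1]=0x86 (little-endian) → word 0x86ea
slot:15 @ bit 0 → (0x86ea>>0)&0x7fff = 0x6ea  ←
type:1 @ bit 15 → (0x86ea>>15)&0x1 = 0x1

1770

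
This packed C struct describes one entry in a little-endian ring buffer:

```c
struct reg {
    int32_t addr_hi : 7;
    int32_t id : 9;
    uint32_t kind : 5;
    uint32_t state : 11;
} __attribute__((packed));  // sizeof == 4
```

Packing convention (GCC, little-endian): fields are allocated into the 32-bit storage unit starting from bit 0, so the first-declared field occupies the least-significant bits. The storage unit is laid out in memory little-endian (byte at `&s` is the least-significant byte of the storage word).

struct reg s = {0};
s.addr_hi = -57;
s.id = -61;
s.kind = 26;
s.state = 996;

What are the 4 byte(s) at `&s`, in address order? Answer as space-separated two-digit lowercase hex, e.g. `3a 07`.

[0+:7] addr_hi=-57 & 0x7f = 0x47; word=0x00000047
[7+:9] id=-61 & 0x1ff = 0x1c3; word=0x0000e1c7
[16+:5] kind=26 & 0x1f = 0x1a; word=0x001ae1c7
[21+:11] state=996 & 0x7ff = 0x3e4; word=0x7c9ae1c7
word = 0x7c9ae1c7 → little-endian bytes:
  [0]=0xc7  [1]=0xe1  [2]=0x9a  [3]=0x7c

c7 e1 9a 7c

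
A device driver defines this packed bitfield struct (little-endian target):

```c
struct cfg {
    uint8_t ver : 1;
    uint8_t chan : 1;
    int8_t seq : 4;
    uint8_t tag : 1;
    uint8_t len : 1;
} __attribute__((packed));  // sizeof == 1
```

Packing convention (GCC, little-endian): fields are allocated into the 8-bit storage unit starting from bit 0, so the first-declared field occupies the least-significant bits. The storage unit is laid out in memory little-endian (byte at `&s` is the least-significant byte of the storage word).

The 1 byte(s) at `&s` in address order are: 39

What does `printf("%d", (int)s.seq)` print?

-2

[0]=0x39 (little-endian) → word 0x39
ver:1 @ bit 0 → (0x39>>0)&0x1 = 0x1
chan:1 @ bit 1 → (0x39>>1)&0x1 = 0x0
seq:4 @ bit 2 → (0x39>>2)&0xf = 0xe  ←
tag:1 @ bit 6 → (0x39>>6)&0x1 = 0x0
len:1 @ bit 7 → (0x39>>7)&0x1 = 0x0
seq signed 4b, MSB=1: 14 - 16 = -2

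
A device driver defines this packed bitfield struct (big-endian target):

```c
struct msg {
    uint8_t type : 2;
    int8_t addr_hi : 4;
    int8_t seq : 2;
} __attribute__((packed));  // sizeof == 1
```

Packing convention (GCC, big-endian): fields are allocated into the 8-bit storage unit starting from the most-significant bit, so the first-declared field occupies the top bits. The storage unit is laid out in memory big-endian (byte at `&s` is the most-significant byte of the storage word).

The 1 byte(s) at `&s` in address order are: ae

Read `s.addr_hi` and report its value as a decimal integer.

[0]=0xae (big-endian) → word 0xae
type [6+:2] = (word>>6) & 0x3 = 2
addr_hi [2+:4] = (word>>2) & 0xf = 11  ←
seq [0+:2] = (word>>0) & 0x3 = 2
addr_hi signed 4b, MSB=1: 11 - 16 = -5

-5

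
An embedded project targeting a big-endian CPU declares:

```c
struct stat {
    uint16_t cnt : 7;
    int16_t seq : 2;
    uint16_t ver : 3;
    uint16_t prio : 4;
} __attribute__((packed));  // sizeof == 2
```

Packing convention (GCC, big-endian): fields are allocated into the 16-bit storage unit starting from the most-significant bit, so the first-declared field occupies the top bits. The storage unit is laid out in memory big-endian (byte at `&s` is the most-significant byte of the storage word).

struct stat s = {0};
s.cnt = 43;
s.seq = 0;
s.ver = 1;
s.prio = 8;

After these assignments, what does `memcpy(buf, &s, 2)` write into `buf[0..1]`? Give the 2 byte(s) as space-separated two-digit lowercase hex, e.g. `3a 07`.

cnt:7 = 43 → 0x2b << 9 → word 0x5600
seq:2 = 0 → 0x0 << 7 → word 0x5600
ver:3 = 1 → 0x1 << 4 → word 0x5610
prio:4 = 8 → 0x8 << 0 → word 0x5618
word = 0x5618 → big-endian bytes:
  [0]=0x56  [1]=0x18

56 18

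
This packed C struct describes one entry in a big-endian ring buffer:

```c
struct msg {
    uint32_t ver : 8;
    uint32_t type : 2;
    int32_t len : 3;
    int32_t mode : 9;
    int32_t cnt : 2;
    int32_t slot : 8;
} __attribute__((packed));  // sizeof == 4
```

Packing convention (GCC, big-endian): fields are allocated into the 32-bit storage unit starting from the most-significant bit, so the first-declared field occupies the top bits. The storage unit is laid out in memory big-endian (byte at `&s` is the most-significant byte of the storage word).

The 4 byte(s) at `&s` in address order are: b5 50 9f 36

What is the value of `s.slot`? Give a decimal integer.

54

[0]=0xb5 [1]=0x50 [2]=0x9f [3]=0x36 (big-endian) → word 0xb5509f36
ver:8 @ bit 24 → (0xb5509f36>>24)&0xff = 0xb5
type:2 @ bit 22 → (0xb5509f36>>22)&0x3 = 0x1
len:3 @ bit 19 → (0xb5509f36>>19)&0x7 = 0x2
mode:9 @ bit 10 → (0xb5509f36>>10)&0x1ff = 0x27
cnt:2 @ bit 8 → (0xb5509f36>>8)&0x3 = 0x3
slot:8 @ bit 0 → (0xb5509f36>>0)&0xff = 0x36  ←
slot signed 8b, MSB=0: value = 54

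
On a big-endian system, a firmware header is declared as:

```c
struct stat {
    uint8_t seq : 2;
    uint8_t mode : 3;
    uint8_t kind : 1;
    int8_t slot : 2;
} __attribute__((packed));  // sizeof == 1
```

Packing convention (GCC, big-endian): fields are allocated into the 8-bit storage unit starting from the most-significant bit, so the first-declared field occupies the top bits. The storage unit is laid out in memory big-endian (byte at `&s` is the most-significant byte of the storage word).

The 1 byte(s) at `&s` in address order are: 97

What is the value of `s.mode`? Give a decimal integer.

2

[0]=0x97 (big-endian) → word 0x97
seq [6+:2] = (word>>6) & 0x3 = 2
mode [3+:3] = (word>>3) & 0x7 = 2  ←
kind [2+:1] = (word>>2) & 0x1 = 1
slot [0+:2] = (word>>0) & 0x3 = 3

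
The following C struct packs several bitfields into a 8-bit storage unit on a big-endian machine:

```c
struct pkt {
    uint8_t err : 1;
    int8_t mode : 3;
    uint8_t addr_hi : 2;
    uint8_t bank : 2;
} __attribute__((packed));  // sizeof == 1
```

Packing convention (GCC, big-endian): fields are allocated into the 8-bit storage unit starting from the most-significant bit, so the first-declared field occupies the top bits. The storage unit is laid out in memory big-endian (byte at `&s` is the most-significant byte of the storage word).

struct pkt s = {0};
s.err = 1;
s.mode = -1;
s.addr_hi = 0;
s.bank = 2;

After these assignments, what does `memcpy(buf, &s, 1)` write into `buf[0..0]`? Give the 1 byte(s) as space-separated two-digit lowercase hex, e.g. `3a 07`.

err (1b) val=1 bits=0x1 at bit 7: 0x80
mode (3b) val=-1 bits=0x7 at bit 4: 0xf0
addr_hi (2b) val=0 bits=0x0 at bit 2: 0xf0
bank (2b) val=2 bits=0x2 at bit 0: 0xf2
word = 0xf2 → big-endian bytes:
  [0]=0xf2

f2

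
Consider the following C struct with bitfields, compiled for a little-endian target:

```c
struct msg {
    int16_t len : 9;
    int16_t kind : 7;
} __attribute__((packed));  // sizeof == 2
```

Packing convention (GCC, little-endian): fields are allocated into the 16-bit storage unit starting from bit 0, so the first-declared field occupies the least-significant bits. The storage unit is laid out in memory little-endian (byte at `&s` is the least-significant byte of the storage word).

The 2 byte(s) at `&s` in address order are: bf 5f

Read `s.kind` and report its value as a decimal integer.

47

[0]=0xbf [1]=0x5f (little-endian) → word 0x5fbf
len [0+:9] = (word>>0) & 0x1ff = 447
kind [9+:7] = (word>>9) & 0x7f = 47  ←
kind signed 7b, MSB=0: value = 47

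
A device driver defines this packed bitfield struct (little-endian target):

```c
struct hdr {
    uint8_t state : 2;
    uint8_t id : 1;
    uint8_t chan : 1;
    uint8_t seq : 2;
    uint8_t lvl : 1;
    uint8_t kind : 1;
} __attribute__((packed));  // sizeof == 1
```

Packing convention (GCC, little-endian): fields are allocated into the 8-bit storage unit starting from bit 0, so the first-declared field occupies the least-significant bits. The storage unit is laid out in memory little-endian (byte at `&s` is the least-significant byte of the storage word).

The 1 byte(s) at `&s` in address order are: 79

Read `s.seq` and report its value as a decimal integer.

3

[0]=0x79 (little-endian) → word 0x79
state [0+:2] = (word>>0) & 0x3 = 1
id [2+:1] = (word>>2) & 0x1 = 0
chan [3+:1] = (word>>3) & 0x1 = 1
seq [4+:2] = (word>>4) & 0x3 = 3  ←
lvl [6+:1] = (word>>6) & 0x1 = 1
kind [7+:1] = (word>>7) & 0x1 = 0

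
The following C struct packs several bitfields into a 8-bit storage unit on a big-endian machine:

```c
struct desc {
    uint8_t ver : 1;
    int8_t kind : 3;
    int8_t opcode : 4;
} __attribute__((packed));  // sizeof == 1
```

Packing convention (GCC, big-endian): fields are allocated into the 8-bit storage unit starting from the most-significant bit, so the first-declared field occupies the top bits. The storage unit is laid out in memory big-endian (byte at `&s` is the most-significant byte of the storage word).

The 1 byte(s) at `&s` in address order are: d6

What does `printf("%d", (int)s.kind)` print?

[0]=0xd6 (big-endian) → word 0xd6
ver [7+:1] = (word>>7) & 0x1 = 1
kind [4+:3] = (word>>4) & 0x7 = 5  ←
opcode [0+:4] = (word>>0) & 0xf = 6
kind signed 3b, MSB=1: 5 - 8 = -3

-3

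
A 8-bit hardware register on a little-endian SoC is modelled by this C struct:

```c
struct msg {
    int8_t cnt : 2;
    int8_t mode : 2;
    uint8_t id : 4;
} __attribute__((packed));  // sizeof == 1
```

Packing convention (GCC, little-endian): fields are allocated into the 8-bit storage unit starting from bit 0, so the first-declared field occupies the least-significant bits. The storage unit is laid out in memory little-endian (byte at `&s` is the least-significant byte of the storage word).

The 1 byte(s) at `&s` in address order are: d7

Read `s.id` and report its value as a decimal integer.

13

[0]=0xd7 (little-endian) → word 0xd7
cnt [0+:2] = (word>>0) & 0x3 = 3
mode [2+:2] = (word>>2) & 0x3 = 1
id [4+:4] = (word>>4) & 0xf = 13  ←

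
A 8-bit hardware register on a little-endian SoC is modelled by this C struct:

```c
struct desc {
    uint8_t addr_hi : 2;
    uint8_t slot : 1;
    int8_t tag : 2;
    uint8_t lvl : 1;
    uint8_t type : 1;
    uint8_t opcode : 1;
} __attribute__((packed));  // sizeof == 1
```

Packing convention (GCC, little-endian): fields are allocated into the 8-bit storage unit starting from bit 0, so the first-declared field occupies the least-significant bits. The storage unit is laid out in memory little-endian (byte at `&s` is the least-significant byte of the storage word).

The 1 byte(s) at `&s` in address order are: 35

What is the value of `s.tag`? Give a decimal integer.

-2

[0]=0x35 (little-endian) → word 0x35
addr_hi:2 @ bit 0 → (0x35>>0)&0x3 = 0x1
slot:1 @ bit 2 → (0x35>>2)&0x1 = 0x1
tag:2 @ bit 3 → (0x35>>3)&0x3 = 0x2  ←
lvl:1 @ bit 5 → (0x35>>5)&0x1 = 0x1
type:1 @ bit 6 → (0x35>>6)&0x1 = 0x0
opcode:1 @ bit 7 → (0x35>>7)&0x1 = 0x0
tag signed 2b, MSB=1: 2 - 4 = -2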